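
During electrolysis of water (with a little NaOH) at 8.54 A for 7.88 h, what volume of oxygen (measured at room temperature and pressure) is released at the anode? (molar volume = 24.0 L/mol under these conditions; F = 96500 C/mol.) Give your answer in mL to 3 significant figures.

15100 mL

Charge passed = 8.54 × 28368 = 2.423×10^5 C
n(e⁻) = 2.423×10^5 / 96500 = 2.511 mol
2H₂O → O₂ + 4H⁺ + 4e⁻, so n(O₂) = 2.511 / 4 = 0.6278 mol
V = 0.6278 × 24.0 = 15.07 L
= 15100 mL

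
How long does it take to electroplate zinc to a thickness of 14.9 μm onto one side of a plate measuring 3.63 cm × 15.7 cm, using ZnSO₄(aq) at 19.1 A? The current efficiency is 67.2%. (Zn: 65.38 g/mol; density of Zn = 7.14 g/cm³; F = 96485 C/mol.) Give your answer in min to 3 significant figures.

2.32 min

Plated area = 3.63 × 15.7 = 56.99 cm²
Volume = 56.99 × 14.9×10⁻⁴ cm = 0.08492 cm³
m(Zn) = 0.08492 × 7.14 = 0.6063 g
n(Zn) = 0.6063 / 65.38 = 0.009273 mol; n(e⁻) = 2 × 0.009273 = 0.01855 mol
Q = 0.01855 × 96485 / 0.672 = 2663 C
t = 2663 / 19.1 = 139.4 s = 2.32 min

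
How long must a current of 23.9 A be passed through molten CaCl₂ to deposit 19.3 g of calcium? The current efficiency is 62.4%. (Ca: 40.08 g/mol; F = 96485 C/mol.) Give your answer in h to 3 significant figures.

1.73 h

n(Ca) = 19.3 / 40.08 = 0.4815 mol
Ca²⁺ + 2e⁻ → Ca, so n(e⁻) = 2 × 0.4815 = 0.9630 mol
Q = 0.9630 × 96485 / 0.624 = 1.489×10^5 C
t = Q / I = 1.489×10^5 / 23.9 = 6230 s = 1.73 h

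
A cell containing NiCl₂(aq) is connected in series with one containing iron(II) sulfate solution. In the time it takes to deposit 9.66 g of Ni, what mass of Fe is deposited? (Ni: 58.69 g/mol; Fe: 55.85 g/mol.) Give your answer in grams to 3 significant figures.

n(Ni) = 9.66 / 58.69 = 0.1646 mol
Ni²⁺ + 2e⁻ → Ni, so n(e⁻) = 2 × 0.1646 = 0.3292 mol
In series, the same 0.3292 mol of electrons flows through the second cell.
Fe²⁺ + 2e⁻ → Fe, so n(Fe) = 0.3292 / 2 = 0.1646 mol
m(Fe) = 0.1646 × 55.85 = 9.19 g

9.19 g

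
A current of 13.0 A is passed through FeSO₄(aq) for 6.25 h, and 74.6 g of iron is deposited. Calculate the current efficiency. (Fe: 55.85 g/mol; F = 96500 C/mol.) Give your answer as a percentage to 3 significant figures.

88.1%

Q = 13.0 × 22500 = 2.925×10^5 C
n(e⁻) = 2.925×10^5 / 96500 = 3.031 mol
Fe²⁺ + 2e⁻ → Fe, so theoretical n(Fe) = 1.516 mol → 84.67 g
Efficiency = 74.6 / 84.67 = 0.8811 = 88.1%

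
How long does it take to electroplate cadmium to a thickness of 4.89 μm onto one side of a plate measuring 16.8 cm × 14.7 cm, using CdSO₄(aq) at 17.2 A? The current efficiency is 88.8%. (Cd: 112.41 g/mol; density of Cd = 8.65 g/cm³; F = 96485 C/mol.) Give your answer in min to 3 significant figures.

Plated area = 16.8 × 14.7 = 247.0 cm²
Volume = 247.0 × 4.89×10⁻⁴ cm = 0.1208 cm³
m(Cd) = 0.1208 × 8.65 = 1.045 g
n(Cd) = 1.045 / 112.41 = 0.009296 mol; n(e⁻) = 2 × 0.009296 = 0.01859 mol
Q = 0.01859 × 96485 / 0.888 = 2020 C
t = 2020 / 17.2 = 117.4 s = 1.96 min

1.96 min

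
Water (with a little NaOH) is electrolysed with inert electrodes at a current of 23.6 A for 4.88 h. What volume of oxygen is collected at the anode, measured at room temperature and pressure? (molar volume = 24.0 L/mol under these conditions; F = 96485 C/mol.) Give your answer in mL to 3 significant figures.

25800 mL

Charge passed = 23.6 × 17568 = 4.146×10^5 C
Moles of electrons = 4.146×10^5 / 96485 = 4.297 mol
2H₂O → O₂ + 4H⁺ + 4e⁻, so n(O₂) = 4.297 / 4 = 1.074 mol
V = 1.074 × 24.0 = 25.78 L
= 25800 mL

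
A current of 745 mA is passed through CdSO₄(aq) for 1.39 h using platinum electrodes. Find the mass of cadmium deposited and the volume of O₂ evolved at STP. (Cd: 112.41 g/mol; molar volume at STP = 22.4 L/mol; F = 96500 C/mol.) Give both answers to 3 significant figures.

Q = 0.745 × 5004 = 3728 C; n(e⁻) = 3728 / 96500 = 0.03863 mol
Cathode: Cd²⁺ + 2e⁻ → Cd → n(Cd) = 0.03863/2 = 0.01932 mol → 2.17 g
Anode: 2H₂O → O₂ + 4H⁺ + 4e⁻ → n(O₂) = 0.03863/4 = 0.009658 mol → 0.216 L

2.17 g Cd; 0.216 L O₂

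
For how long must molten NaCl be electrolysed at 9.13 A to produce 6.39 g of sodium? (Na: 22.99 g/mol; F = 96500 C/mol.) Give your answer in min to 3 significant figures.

49.0 min

n(Na) = 6.39 / 22.99 = 0.2779 mol
Na⁺ + e⁻ → Na, so n(e⁻) = 0.2779 mol
Q = 0.2779 × 96500 = 26820 C
t = Q / I = 26820 / 9.13 = 2938 s = 49.0 min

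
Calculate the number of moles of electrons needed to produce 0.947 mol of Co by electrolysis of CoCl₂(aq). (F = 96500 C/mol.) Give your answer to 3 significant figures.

Co²⁺ + 2e⁻ → Co, so n(e⁻) = 2 × 0.947 = 1.894 mol

1.89 mol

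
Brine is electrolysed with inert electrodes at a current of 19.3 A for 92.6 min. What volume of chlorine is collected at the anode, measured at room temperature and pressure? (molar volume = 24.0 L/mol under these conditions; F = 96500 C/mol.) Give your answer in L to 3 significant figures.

Charge passed = 19.3 × 5556 = 1.072×10^5 C
n(e⁻) = 1.072×10^5 / 96500 = 1.111 mol
2Cl⁻ → Cl₂ + 2e⁻, so n(Cl₂) = 1.111 / 2 = 0.5555 mol
V = 0.5555 × 24.0 = 13.33 L

13.3 L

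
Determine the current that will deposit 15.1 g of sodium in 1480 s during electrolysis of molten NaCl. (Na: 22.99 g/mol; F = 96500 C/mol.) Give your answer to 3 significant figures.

42.8 A

n(Na) = 15.1 / 22.99 = 0.6568 mol
Na⁺ + e⁻ → Na, so n(e⁻) = 0.6568 mol
Q = 0.6568 × 96500 = 63380 C
I = Q / t = 63380 / 1480 s = 42.8 A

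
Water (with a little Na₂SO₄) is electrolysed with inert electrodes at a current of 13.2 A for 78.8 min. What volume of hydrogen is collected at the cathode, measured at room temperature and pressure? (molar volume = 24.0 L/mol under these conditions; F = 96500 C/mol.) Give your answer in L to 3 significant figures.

Q = It = 13.2 × 4728 = 62410 C
Moles of electrons = 62410 / 96500 = 0.6467 mol
2H⁺ + 2e⁻ → H₂, so n(H₂) = 0.6467 / 2 = 0.3234 mol
V = 0.3234 × 24.0 = 7.762 L

7.76 L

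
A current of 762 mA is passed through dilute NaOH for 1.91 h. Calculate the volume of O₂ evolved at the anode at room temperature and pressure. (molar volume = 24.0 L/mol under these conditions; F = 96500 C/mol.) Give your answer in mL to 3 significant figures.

326 mL

Q = 0.762 A × 6876 s = 5240 C
Moles of electrons = 5240 / 96500 = 0.05430 mol
2H₂O → O₂ + 4H⁺ + 4e⁻, so n(O₂) = 0.05430 / 4 = 0.01358 mol
V = 0.01358 × 24.0 = 0.3259 L
= 326 mL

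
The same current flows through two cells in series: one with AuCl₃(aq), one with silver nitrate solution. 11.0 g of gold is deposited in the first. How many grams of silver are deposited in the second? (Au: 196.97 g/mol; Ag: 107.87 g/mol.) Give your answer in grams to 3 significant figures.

n(Au) = 11.0 / 196.97 = 0.05585 mol
Au³⁺ + 3e⁻ → Au, so n(e⁻) = 3 × 0.05585 = 0.1676 mol
Since the cells are in series, n(e⁻) in the Ag cell is also 0.1676 mol.
Ag⁺ + e⁻ → Ag, so n(Ag) = 0.1676 mol
m(Ag) = 0.1676 × 107.87 = 18.1 g

18.1 g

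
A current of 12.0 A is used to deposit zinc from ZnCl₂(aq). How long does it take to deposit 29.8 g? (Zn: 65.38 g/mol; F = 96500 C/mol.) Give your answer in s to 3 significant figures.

7330 s

n(Zn) = 29.8 / 65.38 = 0.4558 mol
Zn²⁺ + 2e⁻ → Zn, so n(e⁻) = 2 × 0.4558 = 0.9116 mol
Q = 0.9116 × 96500 = 87970 C
t = Q / I = 87970 / 12.0 = 7331 s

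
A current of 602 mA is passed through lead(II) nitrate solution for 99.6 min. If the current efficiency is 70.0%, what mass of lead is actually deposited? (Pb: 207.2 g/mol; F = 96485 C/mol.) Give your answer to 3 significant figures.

2.70 g

Q = 0.602 × 5976 = 3598 C
n(e⁻) = 3598 / 96485 = 0.03729 mol
Pb²⁺ + 2e⁻ → Pb, so theoretical m(Pb) = 0.01865 × 207.2 = 3.864 g
Actual mass = 70.0% × 3.864 = 2.70 g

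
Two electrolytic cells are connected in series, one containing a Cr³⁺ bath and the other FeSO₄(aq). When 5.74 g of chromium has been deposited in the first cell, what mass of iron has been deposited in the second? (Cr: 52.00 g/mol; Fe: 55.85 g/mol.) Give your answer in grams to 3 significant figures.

n(Cr) = 5.74 / 52.00 = 0.1104 mol
Cr³⁺ + 3e⁻ → Cr, so n(e⁻) = 3 × 0.1104 = 0.3312 mol
The cells are in series, so the same charge (and hence the same n(e⁻) = 0.3312 mol) passes through both.
Fe²⁺ + 2e⁻ → Fe, so n(Fe) = 0.3312 / 2 = 0.1656 mol
m(Fe) = 0.1656 × 55.85 = 9.25 g

9.25 g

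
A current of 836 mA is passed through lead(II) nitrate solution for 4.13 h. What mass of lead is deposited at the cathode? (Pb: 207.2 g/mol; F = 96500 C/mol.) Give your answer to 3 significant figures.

13.3 g

Q = It = 0.836 × 14868 = 12430 C
n(e⁻) = Q/F = 12430/96500 = 0.1288 mol
Pb²⁺ + 2e⁻ → Pb, so n(Pb) = 0.1288 / 2 = 0.06440 mol
m = 0.06440 × 207.2 = 13.3 g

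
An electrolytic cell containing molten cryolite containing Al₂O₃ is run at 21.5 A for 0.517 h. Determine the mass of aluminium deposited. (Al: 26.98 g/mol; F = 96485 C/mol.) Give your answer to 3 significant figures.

Q = It = 21.5 × 1861.2 = 40020 C
Moles of electrons = 40020 / 96485 = 0.4148 mol
Al³⁺ + 3e⁻ → Al, so n(Al) = 0.4148 / 3 = 0.1383 mol
m = 0.1383 × 26.98 = 3.73 g

3.73 g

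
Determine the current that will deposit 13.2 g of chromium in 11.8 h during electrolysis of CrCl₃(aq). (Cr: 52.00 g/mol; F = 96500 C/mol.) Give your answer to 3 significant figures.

n(Cr) = 13.2 / 52.00 = 0.2538 mol
Cr³⁺ + 3e⁻ → Cr, so n(e⁻) = 3 × 0.2538 = 0.7614 mol
Q = 0.7614 × 96500 = 73480 C
I = Q / t = 73480 / 42480 s = 1.73 A

1.73 A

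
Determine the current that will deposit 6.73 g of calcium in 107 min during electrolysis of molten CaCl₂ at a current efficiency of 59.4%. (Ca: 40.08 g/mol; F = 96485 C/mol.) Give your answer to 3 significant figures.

8.50 A

n(Ca) = 6.73 / 40.08 = 0.1679 mol
Ca²⁺ + 2e⁻ → Ca, so n(e⁻) = 2 × 0.1679 = 0.3358 mol
Q = 0.3358 × 96485 / 0.594 = 54540 C
I = Q / t = 54540 / 6420 s = 8.50 A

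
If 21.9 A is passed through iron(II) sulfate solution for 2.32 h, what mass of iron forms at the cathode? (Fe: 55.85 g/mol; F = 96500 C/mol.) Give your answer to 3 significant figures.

Q = It = 21.9 × 8352 = 1.829×10^5 C
n(e⁻) = 1.829×10^5 / 96500 = 1.895 mol
Fe²⁺ + 2e⁻ → Fe, so n(Fe) = 1.895 / 2 = 0.9475 mol
m = 0.9475 × 55.85 = 52.9 g

52.9 g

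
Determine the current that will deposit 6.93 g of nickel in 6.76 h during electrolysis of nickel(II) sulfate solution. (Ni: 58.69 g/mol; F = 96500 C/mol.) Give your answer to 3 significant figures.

n(Ni) = 6.93 / 58.69 = 0.1181 mol
Ni²⁺ + 2e⁻ → Ni, so n(e⁻) = 2 × 0.1181 = 0.2362 mol
Q = 0.2362 × 96500 = 22790 C
I = Q / t = 22790 / 24336 s = 0.936 A

0.936 A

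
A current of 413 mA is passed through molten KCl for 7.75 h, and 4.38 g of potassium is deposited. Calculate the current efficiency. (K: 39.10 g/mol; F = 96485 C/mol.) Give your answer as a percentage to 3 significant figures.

Q = 0.413 × 27900 = 11520 C
n(e⁻) = 11520 / 96485 = 0.1194 mol
K⁺ + e⁻ → K, so theoretical n(K) = 0.1194 mol → 4.669 g
Efficiency = 4.38 / 4.669 = 0.9381 = 93.8%

93.8%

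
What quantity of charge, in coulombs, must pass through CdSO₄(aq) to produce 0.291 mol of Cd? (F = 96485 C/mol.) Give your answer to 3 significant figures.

Cd²⁺ + 2e⁻ → Cd, so n(e⁻) = 2 × 0.291 = 0.5820 mol
Q = 0.5820 × 96485 = 56150 C

56200 C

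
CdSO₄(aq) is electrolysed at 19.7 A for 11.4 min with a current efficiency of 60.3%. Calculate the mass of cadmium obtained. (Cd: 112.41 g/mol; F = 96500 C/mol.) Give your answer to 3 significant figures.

4.73 g

Q = 19.7 × 684 = 13470 C
n(e⁻) = 13470 / 96500 = 0.1396 mol
Cd²⁺ + 2e⁻ → Cd, so theoretical m(Cd) = 0.06980 × 112.41 = 7.846 g
Actual mass = 60.3% × 7.846 = 4.73 g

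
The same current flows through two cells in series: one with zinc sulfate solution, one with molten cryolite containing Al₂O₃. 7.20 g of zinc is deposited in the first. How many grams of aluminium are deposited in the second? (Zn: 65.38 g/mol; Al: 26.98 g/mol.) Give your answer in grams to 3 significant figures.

n(Zn) = 7.20 / 65.38 = 0.1101 mol
Zn²⁺ + 2e⁻ → Zn, so n(e⁻) = 2 × 0.1101 = 0.2202 mol
The cells are in series, so the same charge (and hence the same n(e⁻) = 0.2202 mol) passes through both.
Al³⁺ + 3e⁻ → Al, so n(Al) = 0.2202 / 3 = 0.07340 mol
m(Al) = 0.07340 × 26.98 = 1.98 g

1.98 g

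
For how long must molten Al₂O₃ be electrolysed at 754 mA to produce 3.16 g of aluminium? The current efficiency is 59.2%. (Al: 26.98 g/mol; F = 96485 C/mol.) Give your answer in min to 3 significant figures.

n(Al) = 3.16 / 26.98 = 0.1171 mol
Al³⁺ + 3e⁻ → Al, so n(e⁻) = 3 × 0.1171 = 0.3513 mol
Q = 0.3513 × 96485 / 0.592 = 57260 C
t = Q / I = 57260 / 0.754 = 75940 s = 1270 min

1270 min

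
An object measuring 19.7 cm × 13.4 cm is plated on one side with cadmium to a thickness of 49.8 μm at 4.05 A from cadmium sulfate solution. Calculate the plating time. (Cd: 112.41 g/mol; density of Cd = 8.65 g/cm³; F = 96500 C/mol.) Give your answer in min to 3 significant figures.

80.3 min

Plated area = 19.7 × 13.4 = 264.0 cm²
Volume = 264.0 × 49.8×10⁻⁴ cm = 1.315 cm³
m(Cd) = 1.315 × 8.65 = 11.37 g
n(Cd) = 11.37 / 112.41 = 0.1011 mol; n(e⁻) = 2 × 0.1011 = 0.2022 mol
Q = 0.2022 × 96500 = 19510 C
t = 19510 / 4.05 = 4817 s = 80.3 min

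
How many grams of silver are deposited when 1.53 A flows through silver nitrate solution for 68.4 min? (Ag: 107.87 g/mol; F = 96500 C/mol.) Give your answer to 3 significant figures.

7.02 g

Charge passed = 1.53 × 4104 = 6279 C
Moles of electrons = 6279 / 96500 = 0.06507 mol
Ag⁺ + e⁻ → Ag, so n(Ag) = 0.06507 mol
m = 0.06507 × 107.87 = 7.02 g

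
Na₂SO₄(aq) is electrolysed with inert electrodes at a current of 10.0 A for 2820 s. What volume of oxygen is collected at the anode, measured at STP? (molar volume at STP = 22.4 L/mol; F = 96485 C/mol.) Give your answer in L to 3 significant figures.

1.64 L

Charge passed = 10.0 × 2820 = 28200 C
n(e⁻) = Q/F = 28200/96485 = 0.2923 mol
2H₂O → O₂ + 4H⁺ + 4e⁻, so n(O₂) = 0.2923 / 4 = 0.07308 mol
V = 0.07308 × 22.4 = 1.637 L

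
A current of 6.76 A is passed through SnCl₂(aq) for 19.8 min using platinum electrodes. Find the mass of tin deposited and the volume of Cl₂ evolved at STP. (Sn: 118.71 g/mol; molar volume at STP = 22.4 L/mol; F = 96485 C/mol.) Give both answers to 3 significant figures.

4.94 g Sn; 0.932 L Cl₂

Q = 6.76 × 1188 = 8031 C; n(e⁻) = 8031 / 96485 = 0.08324 mol
Cathode: Sn²⁺ + 2e⁻ → Sn → n(Sn) = 0.08324/2 = 0.04162 mol → 4.94 g
Anode: 2Cl⁻ → Cl₂ + 2e⁻ → n(Cl₂) = 0.08324/2 = 0.04162 mol → 0.932 L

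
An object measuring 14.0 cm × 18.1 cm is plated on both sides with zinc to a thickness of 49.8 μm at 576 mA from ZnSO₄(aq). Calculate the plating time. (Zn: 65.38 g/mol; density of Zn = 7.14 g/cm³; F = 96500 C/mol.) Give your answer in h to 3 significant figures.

25.7 h

Plated area = 2 × 14.0 × 18.1 = 506.8 cm²
Volume = 506.8 × 49.8×10⁻⁴ cm = 2.524 cm³
m(Zn) = 2.524 × 7.14 = 18.02 g
n(Zn) = 18.02 / 65.38 = 0.2756 mol; n(e⁻) = 2 × 0.2756 = 0.5512 mol
Q = 0.5512 × 96500 = 53190 C
t = 53190 / 0.576 = 92340 s = 25.7 h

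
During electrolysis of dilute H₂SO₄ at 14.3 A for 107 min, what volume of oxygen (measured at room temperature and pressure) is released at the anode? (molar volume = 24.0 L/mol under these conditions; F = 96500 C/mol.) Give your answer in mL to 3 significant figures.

Q = 14.3 A × 6420 s = 91810 C
n(e⁻) = 91810 / 96500 = 0.9514 mol
2H₂O → O₂ + 4H⁺ + 4e⁻, so n(O₂) = 0.9514 / 4 = 0.2379 mol
V = 0.2379 × 24.0 = 5.710 L
= 5710 mL

5710 mL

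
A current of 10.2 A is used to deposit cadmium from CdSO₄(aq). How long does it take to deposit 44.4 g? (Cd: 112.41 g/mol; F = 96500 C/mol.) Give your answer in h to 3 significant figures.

2.08 h

n(Cd) = 44.4 / 112.41 = 0.3950 mol
Cd²⁺ + 2e⁻ → Cd, so n(e⁻) = 2 × 0.3950 = 0.7900 mol
Q = 0.7900 × 96500 = 76240 C
t = Q / I = 76240 / 10.2 = 7475 s = 2.08 h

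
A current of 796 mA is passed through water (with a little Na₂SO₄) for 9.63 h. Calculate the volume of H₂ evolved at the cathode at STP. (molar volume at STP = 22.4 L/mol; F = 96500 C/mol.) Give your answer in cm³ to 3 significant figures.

Charge passed = 0.796 × 34668 = 27600 C
n(e⁻) = 27600 / 96500 = 0.2860 mol
2H⁺ + 2e⁻ → H₂, so n(H₂) = 0.2860 / 2 = 0.1430 mol
V = 0.1430 × 22.4 = 3.203 L
= 3200 cm³

3200 cm³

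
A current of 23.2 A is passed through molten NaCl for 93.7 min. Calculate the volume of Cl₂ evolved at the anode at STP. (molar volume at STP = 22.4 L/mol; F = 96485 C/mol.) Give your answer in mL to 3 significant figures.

15100 mL

Charge passed = 23.2 × 5622 = 1.304×10^5 C
n(e⁻) = 1.304×10^5 / 96485 = 1.352 mol
2Cl⁻ → Cl₂ + 2e⁻, so n(Cl₂) = 1.352 / 2 = 0.6760 mol
V = 0.6760 × 22.4 = 15.14 L
= 15100 mL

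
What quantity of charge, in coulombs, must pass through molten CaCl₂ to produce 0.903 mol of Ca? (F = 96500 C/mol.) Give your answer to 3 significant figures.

1.74×10^5 C

Ca²⁺ + 2e⁻ → Ca, so n(e⁻) = 2 × 0.903 = 1.806 mol
Q = 1.806 × 96500 = 1.743×10^5 C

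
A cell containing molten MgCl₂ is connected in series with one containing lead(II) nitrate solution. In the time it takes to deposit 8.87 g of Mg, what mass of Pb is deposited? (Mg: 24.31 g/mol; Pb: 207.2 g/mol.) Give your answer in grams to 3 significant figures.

n(Mg) = 8.87 / 24.31 = 0.3649 mol
Mg²⁺ + 2e⁻ → Mg, so n(e⁻) = 2 × 0.3649 = 0.7298 mol
In series, the same 0.7298 mol of electrons flows through the second cell.
Pb²⁺ + 2e⁻ → Pb, so n(Pb) = 0.7298 / 2 = 0.3649 mol
m(Pb) = 0.3649 × 207.2 = 75.6 g

75.6 g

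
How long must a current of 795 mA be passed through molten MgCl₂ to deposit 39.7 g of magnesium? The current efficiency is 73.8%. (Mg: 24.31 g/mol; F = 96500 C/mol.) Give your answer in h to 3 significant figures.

n(Mg) = 39.7 / 24.31 = 1.633 mol
Mg²⁺ + 2e⁻ → Mg, so n(e⁻) = 2 × 1.633 = 3.266 mol
Q = 3.266 × 96500 / 0.738 = 4.271×10^5 C
t = Q / I = 4.271×10^5 / 0.795 = 5.372×10^5 s = 149 h

149 h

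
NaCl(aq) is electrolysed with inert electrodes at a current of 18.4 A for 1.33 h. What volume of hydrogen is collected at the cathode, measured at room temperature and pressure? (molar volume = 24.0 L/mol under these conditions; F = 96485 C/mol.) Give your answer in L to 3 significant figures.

Charge passed = 18.4 × 4788 = 88100 C
Moles of electrons = 88100 / 96485 = 0.9131 mol
2H⁺ + 2e⁻ → H₂, so n(H₂) = 0.9131 / 2 = 0.4566 mol
V = 0.4566 × 24.0 = 10.96 L

11.0 L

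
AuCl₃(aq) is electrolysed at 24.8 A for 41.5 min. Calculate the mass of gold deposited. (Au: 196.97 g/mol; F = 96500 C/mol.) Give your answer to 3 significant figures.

42.0 g

Q = It = 24.8 × 2490 = 61750 C
n(e⁻) = 61750 / 96500 = 0.6399 mol
Au³⁺ + 3e⁻ → Au, so n(Au) = 0.6399 / 3 = 0.2133 mol
m = 0.2133 × 196.97 = 42.0 g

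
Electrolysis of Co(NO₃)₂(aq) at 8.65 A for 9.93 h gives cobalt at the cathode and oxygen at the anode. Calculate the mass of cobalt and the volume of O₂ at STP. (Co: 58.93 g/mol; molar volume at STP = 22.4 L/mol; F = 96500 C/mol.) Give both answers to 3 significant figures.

94.4 g Co; 17.9 L O₂

Q = 8.65 × 35748 = 3.092×10^5 C; n(e⁻) = 3.092×10^5 / 96500 = 3.204 mol
Cathode: Co²⁺ + 2e⁻ → Co → n(Co) = 3.204/2 = 1.602 mol → 94.4 g
Anode: 2H₂O → O₂ + 4H⁺ + 4e⁻ → n(O₂) = 3.204/4 = 0.8010 mol → 17.9 L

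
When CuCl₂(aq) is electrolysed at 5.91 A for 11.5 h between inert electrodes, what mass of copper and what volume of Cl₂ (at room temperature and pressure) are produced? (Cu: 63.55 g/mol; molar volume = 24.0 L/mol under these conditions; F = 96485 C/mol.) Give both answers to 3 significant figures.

Q = 5.91 × 41400 = 2.447×10^5 C; n(e⁻) = 2.447×10^5 / 96485 = 2.536 mol
Cathode: Cu²⁺ + 2e⁻ → Cu → n(Cu) = 2.536/2 = 1.268 mol → 80.6 g
Anode: 2Cl⁻ → Cl₂ + 2e⁻ → n(Cl₂) = 2.536/2 = 1.268 mol → 30.4 L

80.6 g Cu; 30.4 L Cl₂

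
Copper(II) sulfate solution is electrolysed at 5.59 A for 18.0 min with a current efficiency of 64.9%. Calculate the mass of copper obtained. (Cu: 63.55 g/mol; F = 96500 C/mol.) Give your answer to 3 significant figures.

Q = 5.59 × 1080 = 6037 C
n(e⁻) = 6037 / 96500 = 0.06256 mol
Cu²⁺ + 2e⁻ → Cu, so theoretical m(Cu) = 0.03128 × 63.55 = 1.988 g
Actual mass = 64.9% × 1.988 = 1.29 g

1.29 g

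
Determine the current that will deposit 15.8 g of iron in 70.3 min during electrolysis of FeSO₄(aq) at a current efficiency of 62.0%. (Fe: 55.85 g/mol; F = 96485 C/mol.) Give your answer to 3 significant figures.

n(Fe) = 15.8 / 55.85 = 0.2829 mol
Fe²⁺ + 2e⁻ → Fe, so n(e⁻) = 2 × 0.2829 = 0.5658 mol
Q = 0.5658 × 96485 / 0.620 = 88050 C
I = Q / t = 88050 / 4218 s = 20.9 A

20.9 A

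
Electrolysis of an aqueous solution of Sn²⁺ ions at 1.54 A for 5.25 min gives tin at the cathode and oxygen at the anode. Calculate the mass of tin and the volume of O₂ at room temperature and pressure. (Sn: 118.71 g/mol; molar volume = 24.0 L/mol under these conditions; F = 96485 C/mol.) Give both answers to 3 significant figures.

Q = 1.54 × 315 = 485.1 C; n(e⁻) = 485.1 / 96485 = 0.005028 mol
Cathode: Sn²⁺ + 2e⁻ → Sn → n(Sn) = 0.005028/2 = 0.002514 mol → 0.298 g
Anode: 2H₂O → O₂ + 4H⁺ + 4e⁻ → n(O₂) = 0.005028/4 = 0.001257 mol → 0.0302 L

0.298 g Sn; 0.0302 L O₂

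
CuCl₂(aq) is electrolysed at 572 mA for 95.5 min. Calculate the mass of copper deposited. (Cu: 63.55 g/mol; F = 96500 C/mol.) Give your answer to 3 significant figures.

Q = It = 0.572 × 5730 = 3278 C
n(e⁻) = Q/F = 3278/96500 = 0.03397 mol
Cu²⁺ + 2e⁻ → Cu, so n(Cu) = 0.03397 / 2 = 0.01699 mol
m = 0.01699 × 63.55 = 1.08 g

1.08 g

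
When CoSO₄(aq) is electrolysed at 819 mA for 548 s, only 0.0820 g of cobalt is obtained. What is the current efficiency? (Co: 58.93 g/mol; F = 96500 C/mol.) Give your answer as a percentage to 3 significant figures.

59.8%

Q = 0.819 × 548 = 448.8 C
n(e⁻) = 448.8 / 96500 = 0.004651 mol
Co²⁺ + 2e⁻ → Co, so theoretical n(Co) = 0.002326 mol → 0.1371 g
Efficiency = 0.0820 / 0.1371 = 0.5981 = 59.8%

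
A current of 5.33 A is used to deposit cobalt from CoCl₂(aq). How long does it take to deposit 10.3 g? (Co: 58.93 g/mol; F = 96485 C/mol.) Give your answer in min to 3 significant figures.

105 min

n(Co) = 10.3 / 58.93 = 0.1748 mol
Co²⁺ + 2e⁻ → Co, so n(e⁻) = 2 × 0.1748 = 0.3496 mol
Q = 0.3496 × 96485 = 33730 C
t = Q / I = 33730 / 5.33 = 6328 s = 105 min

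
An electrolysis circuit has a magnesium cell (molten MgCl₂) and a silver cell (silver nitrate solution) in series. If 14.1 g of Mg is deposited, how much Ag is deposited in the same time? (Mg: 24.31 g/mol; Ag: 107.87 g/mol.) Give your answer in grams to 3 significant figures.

125 g

n(Mg) = 14.1 / 24.31 = 0.5800 mol
Mg²⁺ + 2e⁻ → Mg, so n(e⁻) = 2 × 0.5800 = 1.160 mol
Same current for the same time ⇒ same n(e⁻) = 1.160 mol in both cells.
Ag⁺ + e⁻ → Ag, so n(Ag) = 1.160 mol
m(Ag) = 1.160 × 107.87 = 125 g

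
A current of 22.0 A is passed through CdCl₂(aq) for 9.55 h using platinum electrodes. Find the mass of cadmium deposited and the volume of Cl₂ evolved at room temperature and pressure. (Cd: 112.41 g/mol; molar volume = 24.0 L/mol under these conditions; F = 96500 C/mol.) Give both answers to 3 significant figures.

441 g Cd; 94.1 L Cl₂

Q = 22.0 × 34380 = 7.564×10^5 C; n(e⁻) = 7.564×10^5 / 96500 = 7.838 mol
Cathode: Cd²⁺ + 2e⁻ → Cd → n(Cd) = 7.838/2 = 3.919 mol → 441 g
Anode: 2Cl⁻ → Cl₂ + 2e⁻ → n(Cl₂) = 7.838/2 = 3.919 mol → 94.1 L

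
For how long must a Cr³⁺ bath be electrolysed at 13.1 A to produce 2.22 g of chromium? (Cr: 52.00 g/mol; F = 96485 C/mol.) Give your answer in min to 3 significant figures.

n(Cr) = 2.22 / 52.00 = 0.04269 mol
Cr³⁺ + 3e⁻ → Cr, so n(e⁻) = 3 × 0.04269 = 0.1281 mol
Q = 0.1281 × 96485 = 12360 C
t = Q / I = 12360 / 13.1 = 943.5 s = 15.7 min

15.7 min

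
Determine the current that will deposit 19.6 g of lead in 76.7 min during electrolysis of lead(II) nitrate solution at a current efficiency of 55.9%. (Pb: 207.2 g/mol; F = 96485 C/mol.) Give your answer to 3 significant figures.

n(Pb) = 19.6 / 207.2 = 0.09459 mol
Pb²⁺ + 2e⁻ → Pb, so n(e⁻) = 2 × 0.09459 = 0.1892 mol
Q = 0.1892 × 96485 / 0.559 = 32660 C
I = Q / t = 32660 / 4602 s = 7.10 A

7.10 A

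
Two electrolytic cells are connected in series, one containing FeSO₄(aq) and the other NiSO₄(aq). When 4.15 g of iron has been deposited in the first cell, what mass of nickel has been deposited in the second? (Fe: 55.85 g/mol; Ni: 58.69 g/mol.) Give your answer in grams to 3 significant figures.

4.36 g

n(Fe) = 4.15 / 55.85 = 0.07431 mol
Fe²⁺ + 2e⁻ → Fe, so n(e⁻) = 2 × 0.07431 = 0.1486 mol
Same current for the same time ⇒ same n(e⁻) = 0.1486 mol in both cells.
Ni²⁺ + 2e⁻ → Ni, so n(Ni) = 0.1486 / 2 = 0.07430 mol
m(Ni) = 0.07430 × 58.69 = 4.36 g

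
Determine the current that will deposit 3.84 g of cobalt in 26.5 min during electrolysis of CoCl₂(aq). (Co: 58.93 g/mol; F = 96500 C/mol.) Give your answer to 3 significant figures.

n(Co) = 3.84 / 58.93 = 0.06516 mol
Co²⁺ + 2e⁻ → Co, so n(e⁻) = 2 × 0.06516 = 0.1303 mol
Q = 0.1303 × 96500 = 12570 C
I = Q / t = 12570 / 1590 s = 7.91 A

7.91 A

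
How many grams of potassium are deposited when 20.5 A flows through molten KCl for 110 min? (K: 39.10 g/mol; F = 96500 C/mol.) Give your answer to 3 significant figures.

54.8 g

Q = 20.5 A × 6600 s = 1.353×10^5 C
n(e⁻) = Q/F = 1.353×10^5/96500 = 1.402 mol
K⁺ + e⁻ → K, so n(K) = 1.402 mol
m = 1.402 × 39.10 = 54.8 g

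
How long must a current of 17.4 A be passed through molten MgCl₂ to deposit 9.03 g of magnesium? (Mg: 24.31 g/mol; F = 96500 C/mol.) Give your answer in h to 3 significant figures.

1.14 h

n(Mg) = 9.03 / 24.31 = 0.3715 mol
Mg²⁺ + 2e⁻ → Mg, so n(e⁻) = 2 × 0.3715 = 0.7430 mol
Q = 0.7430 × 96500 = 71700 C
t = Q / I = 71700 / 17.4 = 4121 s = 1.14 h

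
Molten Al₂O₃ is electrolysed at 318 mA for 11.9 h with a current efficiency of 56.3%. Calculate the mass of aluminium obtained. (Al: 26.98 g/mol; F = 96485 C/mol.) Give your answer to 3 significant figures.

0.715 g

Q = 0.318 × 42840 = 13620 C
n(e⁻) = 13620 / 96485 = 0.1412 mol
Al³⁺ + 3e⁻ → Al, so theoretical m(Al) = 0.04707 × 26.98 = 1.270 g
Actual mass = 56.3% × 1.270 = 0.715 g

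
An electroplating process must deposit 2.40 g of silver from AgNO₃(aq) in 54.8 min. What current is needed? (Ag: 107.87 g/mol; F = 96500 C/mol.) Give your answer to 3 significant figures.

n(Ag) = 2.40 / 107.87 = 0.02225 mol
Ag⁺ + e⁻ → Ag, so n(e⁻) = 0.02225 mol
Q = 0.02225 × 96500 = 2147 C
I = Q / t = 2147 / 3288 s = 0.653 A

0.653 A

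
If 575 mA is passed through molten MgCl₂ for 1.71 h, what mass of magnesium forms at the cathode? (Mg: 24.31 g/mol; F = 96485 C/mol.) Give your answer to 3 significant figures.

0.446 g

Q = It = 0.575 × 6156 = 3540 C
n(e⁻) = Q/F = 3540/96485 = 0.03669 mol
Mg²⁺ + 2e⁻ → Mg, so n(Mg) = 0.03669 / 2 = 0.01835 mol
m = 0.01835 × 24.31 = 0.446 g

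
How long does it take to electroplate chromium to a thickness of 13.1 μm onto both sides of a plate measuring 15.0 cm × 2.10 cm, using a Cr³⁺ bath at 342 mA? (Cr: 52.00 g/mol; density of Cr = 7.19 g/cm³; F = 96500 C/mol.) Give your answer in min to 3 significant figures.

161 min

Plated area = 2 × 15.0 × 2.10 = 63.00 cm²
Volume = 63.00 × 13.1×10⁻⁴ cm = 0.08253 cm³
m(Cr) = 0.08253 × 7.19 = 0.5934 g
n(Cr) = 0.5934 / 52.00 = 0.01141 mol; n(e⁻) = 3 × 0.01141 = 0.03423 mol
Q = 0.03423 × 96500 = 3303 C
t = 3303 / 0.342 = 9658 s = 161 min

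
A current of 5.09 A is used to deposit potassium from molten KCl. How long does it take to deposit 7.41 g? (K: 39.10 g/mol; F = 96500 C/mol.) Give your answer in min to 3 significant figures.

59.9 min

n(K) = 7.41 / 39.10 = 0.1895 mol
K⁺ + e⁻ → K, so n(e⁻) = 0.1895 mol
Q = 0.1895 × 96500 = 18290 C
t = Q / I = 18290 / 5.09 = 3593 s = 59.9 min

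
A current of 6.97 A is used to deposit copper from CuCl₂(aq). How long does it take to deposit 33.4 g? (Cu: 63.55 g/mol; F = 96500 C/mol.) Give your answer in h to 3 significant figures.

n(Cu) = 33.4 / 63.55 = 0.5256 mol
Cu²⁺ + 2e⁻ → Cu, so n(e⁻) = 2 × 0.5256 = 1.051 mol
Q = 1.051 × 96500 = 1.014×10^5 C
t = Q / I = 1.014×10^5 / 6.97 = 14550 s = 4.04 h

4.04 h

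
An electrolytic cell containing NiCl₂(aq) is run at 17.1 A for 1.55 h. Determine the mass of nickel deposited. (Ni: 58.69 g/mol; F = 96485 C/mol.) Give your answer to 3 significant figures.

29.0 g

Q = It = 17.1 × 5580 = 95420 C
n(e⁻) = 95420 / 96485 = 0.9890 mol
Ni²⁺ + 2e⁻ → Ni, so n(Ni) = 0.9890 / 2 = 0.4945 mol
m = 0.4945 × 58.69 = 29.0 g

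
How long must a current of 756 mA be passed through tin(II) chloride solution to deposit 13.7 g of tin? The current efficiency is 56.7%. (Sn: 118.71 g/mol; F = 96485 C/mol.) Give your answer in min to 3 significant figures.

n(Sn) = 13.7 / 118.71 = 0.1154 mol
Sn²⁺ + 2e⁻ → Sn, so n(e⁻) = 2 × 0.1154 = 0.2308 mol
Q = 0.2308 × 96485 / 0.567 = 39270 C
t = Q / I = 39270 / 0.756 = 51940 s = 866 min

866 min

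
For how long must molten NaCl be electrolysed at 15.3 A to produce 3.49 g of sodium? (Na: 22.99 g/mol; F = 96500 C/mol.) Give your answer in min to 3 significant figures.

16.0 min

n(Na) = 3.49 / 22.99 = 0.1518 mol
Na⁺ + e⁻ → Na, so n(e⁻) = 0.1518 mol
Q = 0.1518 × 96500 = 14650 C
t = Q / I = 14650 / 15.3 = 957.5 s = 16.0 min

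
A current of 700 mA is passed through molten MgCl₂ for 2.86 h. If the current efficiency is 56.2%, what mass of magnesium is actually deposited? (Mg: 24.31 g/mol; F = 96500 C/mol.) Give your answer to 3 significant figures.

0.510 g

Q = 0.700 × 10296 = 7207 C
n(e⁻) = 7207 / 96500 = 0.07468 mol
Mg²⁺ + 2e⁻ → Mg, so theoretical m(Mg) = 0.03734 × 24.31 = 0.9077 g
Actual mass = 56.2% × 0.9077 = 0.510 g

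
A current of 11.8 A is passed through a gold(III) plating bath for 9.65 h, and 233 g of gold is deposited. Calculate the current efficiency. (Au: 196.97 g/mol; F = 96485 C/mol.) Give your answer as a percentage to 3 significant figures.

Q = 11.8 × 34740 = 4.099×10^5 C
n(e⁻) = 4.099×10^5 / 96485 = 4.248 mol
Au³⁺ + 3e⁻ → Au, so theoretical n(Au) = 1.416 mol → 278.9 g
Efficiency = 233 / 278.9 = 0.8354 = 83.5%

83.5%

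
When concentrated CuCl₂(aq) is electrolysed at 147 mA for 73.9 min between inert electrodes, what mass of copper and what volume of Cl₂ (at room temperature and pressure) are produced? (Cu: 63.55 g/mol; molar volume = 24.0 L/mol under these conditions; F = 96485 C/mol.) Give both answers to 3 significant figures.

Q = 0.147 × 4434 = 651.8 C; n(e⁻) = 651.8 / 96485 = 0.006755 mol
Cathode: Cu²⁺ + 2e⁻ → Cu → n(Cu) = 0.006755/2 = 0.003378 mol → 0.215 g
Anode: 2Cl⁻ → Cl₂ + 2e⁻ → n(Cl₂) = 0.006755/2 = 0.003378 mol → 0.0811 L

0.215 g Cu; 0.0811 L Cl₂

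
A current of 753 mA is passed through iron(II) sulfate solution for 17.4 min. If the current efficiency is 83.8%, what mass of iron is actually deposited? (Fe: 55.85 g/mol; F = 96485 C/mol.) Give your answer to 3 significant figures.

0.191 g

Q = 0.753 × 1044 = 786.1 C
n(e⁻) = 786.1 / 96485 = 0.008147 mol
Fe²⁺ + 2e⁻ → Fe, so theoretical m(Fe) = 0.004074 × 55.85 = 0.2275 g
Actual mass = 83.8% × 0.2275 = 0.191 g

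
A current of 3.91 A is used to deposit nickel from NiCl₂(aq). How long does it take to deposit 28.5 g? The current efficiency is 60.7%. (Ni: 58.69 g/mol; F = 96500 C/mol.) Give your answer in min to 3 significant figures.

658 min

n(Ni) = 28.5 / 58.69 = 0.4856 mol
Ni²⁺ + 2e⁻ → Ni, so n(e⁻) = 2 × 0.4856 = 0.9712 mol
Q = 0.9712 × 96500 / 0.607 = 1.544×10^5 C
t = Q / I = 1.544×10^5 / 3.91 = 39490 s = 658 min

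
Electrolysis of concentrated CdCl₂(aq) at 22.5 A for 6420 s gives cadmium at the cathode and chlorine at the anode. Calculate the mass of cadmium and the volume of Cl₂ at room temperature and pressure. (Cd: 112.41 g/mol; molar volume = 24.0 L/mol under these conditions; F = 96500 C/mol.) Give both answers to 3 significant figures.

Q = 22.5 × 6420 = 1.445×10^5 C; n(e⁻) = 1.445×10^5 / 96500 = 1.497 mol
Cathode: Cd²⁺ + 2e⁻ → Cd → n(Cd) = 1.497/2 = 0.7485 mol → 84.1 g
Anode: 2Cl⁻ → Cl₂ + 2e⁻ → n(Cl₂) = 1.497/2 = 0.7485 mol → 18.0 L

84.1 g Cd; 18.0 L Cl₂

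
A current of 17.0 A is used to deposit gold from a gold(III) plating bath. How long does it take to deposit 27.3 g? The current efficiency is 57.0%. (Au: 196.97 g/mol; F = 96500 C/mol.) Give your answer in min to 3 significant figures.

n(Au) = 27.3 / 196.97 = 0.1386 mol
Au³⁺ + 3e⁻ → Au, so n(e⁻) = 3 × 0.1386 = 0.4158 mol
Q = 0.4158 × 96500 / 0.570 = 70390 C
t = Q / I = 70390 / 17.0 = 4141 s = 69.0 min

69.0 min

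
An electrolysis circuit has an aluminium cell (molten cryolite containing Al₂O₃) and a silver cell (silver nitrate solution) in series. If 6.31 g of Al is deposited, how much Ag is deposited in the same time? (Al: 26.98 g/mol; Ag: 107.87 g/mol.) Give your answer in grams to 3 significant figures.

75.7 g

n(Al) = 6.31 / 26.98 = 0.2339 mol
Al³⁺ + 3e⁻ → Al, so n(e⁻) = 3 × 0.2339 = 0.7017 mol
The cells are in series, so the same charge (and hence the same n(e⁻) = 0.7017 mol) passes through both.
Ag⁺ + e⁻ → Ag, so n(Ag) = 0.7017 mol
m(Ag) = 0.7017 × 107.87 = 75.7 g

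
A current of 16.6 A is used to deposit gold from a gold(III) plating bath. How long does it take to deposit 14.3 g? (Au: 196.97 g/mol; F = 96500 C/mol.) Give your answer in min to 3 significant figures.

21.1 min

n(Au) = 14.3 / 196.97 = 0.07260 mol
Au³⁺ + 3e⁻ → Au, so n(e⁻) = 3 × 0.07260 = 0.2178 mol
Q = 0.2178 × 96500 = 21020 C
t = Q / I = 21020 / 16.6 = 1266 s = 21.1 min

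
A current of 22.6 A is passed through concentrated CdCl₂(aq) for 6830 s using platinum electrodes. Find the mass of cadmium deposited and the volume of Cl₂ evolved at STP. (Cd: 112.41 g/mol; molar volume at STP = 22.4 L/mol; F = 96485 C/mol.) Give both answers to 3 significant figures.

89.9 g Cd; 17.9 L Cl₂

Q = 22.6 × 6830 = 1.544×10^5 C; n(e⁻) = 1.544×10^5 / 96485 = 1.600 mol
Cathode: Cd²⁺ + 2e⁻ → Cd → n(Cd) = 1.600/2 = 0.8000 mol → 89.9 g
Anode: 2Cl⁻ → Cl₂ + 2e⁻ → n(Cl₂) = 1.600/2 = 0.8000 mol → 17.9 L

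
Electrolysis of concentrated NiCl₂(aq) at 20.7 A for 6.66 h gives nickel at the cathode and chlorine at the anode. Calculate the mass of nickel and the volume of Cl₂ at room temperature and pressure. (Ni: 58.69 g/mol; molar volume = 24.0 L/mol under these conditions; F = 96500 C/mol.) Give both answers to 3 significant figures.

Q = 20.7 × 23976 = 4.963×10^5 C; n(e⁻) = 4.963×10^5 / 96500 = 5.143 mol
Cathode: Ni²⁺ + 2e⁻ → Ni → n(Ni) = 5.143/2 = 2.572 mol → 151 g
Anode: 2Cl⁻ → Cl₂ + 2e⁻ → n(Cl₂) = 5.143/2 = 2.572 mol → 61.7 L

151 g Ni; 61.7 L Cl₂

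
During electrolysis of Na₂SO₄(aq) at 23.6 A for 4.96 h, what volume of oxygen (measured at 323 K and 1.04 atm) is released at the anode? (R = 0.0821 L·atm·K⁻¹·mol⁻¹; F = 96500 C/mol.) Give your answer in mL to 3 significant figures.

27800 mL

Q = 23.6 A × 17856 s = 4.214×10^5 C
n(e⁻) = 4.214×10^5 / 96500 = 4.367 mol
2H₂O → O₂ + 4H⁺ + 4e⁻, so n(O₂) = 4.367 / 4 = 1.092 mol
V = nRT/P = 1.092 × 0.0821 × 323 / 1.04 = 27.84 L
= 27800 mL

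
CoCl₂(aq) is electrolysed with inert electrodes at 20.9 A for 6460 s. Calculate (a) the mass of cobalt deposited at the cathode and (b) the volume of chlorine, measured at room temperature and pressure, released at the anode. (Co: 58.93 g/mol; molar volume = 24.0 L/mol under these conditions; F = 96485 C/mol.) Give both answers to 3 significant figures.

Q = 20.9 × 6460 = 1.350×10^5 C; n(e⁻) = 1.350×10^5 / 96485 = 1.399 mol
Cathode: Co²⁺ + 2e⁻ → Co → n(Co) = 1.399/2 = 0.6995 mol → 41.2 g
Anode: 2Cl⁻ → Cl₂ + 2e⁻ → n(Cl₂) = 1.399/2 = 0.6995 mol → 16.8 L

41.2 g Co; 16.8 L Cl₂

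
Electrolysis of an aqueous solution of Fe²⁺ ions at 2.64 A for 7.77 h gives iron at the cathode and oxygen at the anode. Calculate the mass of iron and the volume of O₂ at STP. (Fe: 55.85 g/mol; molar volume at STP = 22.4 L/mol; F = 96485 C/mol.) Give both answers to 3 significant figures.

21.4 g Fe; 4.29 L O₂

Q = 2.64 × 27972 = 73850 C; n(e⁻) = 73850 / 96485 = 0.7654 mol
Cathode: Fe²⁺ + 2e⁻ → Fe → n(Fe) = 0.7654/2 = 0.3827 mol → 21.4 g
Anode: 2H₂O → O₂ + 4H⁺ + 4e⁻ → n(O₂) = 0.7654/4 = 0.1914 mol → 4.29 L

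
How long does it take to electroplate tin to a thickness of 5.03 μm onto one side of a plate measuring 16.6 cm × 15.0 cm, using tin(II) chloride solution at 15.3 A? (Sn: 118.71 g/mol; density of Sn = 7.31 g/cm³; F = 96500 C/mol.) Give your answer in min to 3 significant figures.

Plated area = 16.6 × 15.0 = 249.0 cm²
Volume = 249.0 × 5.03×10⁻⁴ cm = 0.1252 cm³
m(Sn) = 0.1252 × 7.31 = 0.9152 g
n(Sn) = 0.9152 / 118.71 = 0.007710 mol; n(e⁻) = 2 × 0.007710 = 0.01542 mol
Q = 0.01542 × 96500 = 1488 C
t = 1488 / 15.3 = 97.25 s = 1.62 min

1.62 min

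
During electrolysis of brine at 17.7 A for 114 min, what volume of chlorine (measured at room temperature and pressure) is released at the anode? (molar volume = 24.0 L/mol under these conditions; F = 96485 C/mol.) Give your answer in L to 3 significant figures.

Charge passed = 17.7 × 6840 = 1.211×10^5 C
Moles of electrons = 1.211×10^5 / 96485 = 1.255 mol
2Cl⁻ → Cl₂ + 2e⁻, so n(Cl₂) = 1.255 / 2 = 0.6275 mol
V = 0.6275 × 24.0 = 15.06 L

15.1 L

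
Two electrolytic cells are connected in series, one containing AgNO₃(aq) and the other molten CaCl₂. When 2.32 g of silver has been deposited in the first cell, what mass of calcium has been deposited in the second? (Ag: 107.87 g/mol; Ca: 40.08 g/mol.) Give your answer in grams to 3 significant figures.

n(Ag) = 2.32 / 107.87 = 0.02151 mol
Ag⁺ + e⁻ → Ag, so n(e⁻) = 0.02151 mol
Same current for the same time ⇒ same n(e⁻) = 0.02151 mol in both cells.
Ca²⁺ + 2e⁻ → Ca, so n(Ca) = 0.02151 / 2 = 0.01076 mol
m(Ca) = 0.01076 × 40.08 = 0.431 g

0.431 g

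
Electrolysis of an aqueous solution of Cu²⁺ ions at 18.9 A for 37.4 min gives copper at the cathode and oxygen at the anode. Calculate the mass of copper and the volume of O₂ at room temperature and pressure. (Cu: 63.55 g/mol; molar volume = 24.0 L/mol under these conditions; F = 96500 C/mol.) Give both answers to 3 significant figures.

14.0 g Cu; 2.64 L O₂

Q = 18.9 × 2244 = 42410 C; n(e⁻) = 42410 / 96500 = 0.4395 mol
Cathode: Cu²⁺ + 2e⁻ → Cu → n(Cu) = 0.4395/2 = 0.2198 mol → 14.0 g
Anode: 2H₂O → O₂ + 4H⁺ + 4e⁻ → n(O₂) = 0.4395/4 = 0.1099 mol → 2.64 L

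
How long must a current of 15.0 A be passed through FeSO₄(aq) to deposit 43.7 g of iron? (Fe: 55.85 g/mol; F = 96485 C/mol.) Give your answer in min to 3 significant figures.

168 min

n(Fe) = 43.7 / 55.85 = 0.7825 mol
Fe²⁺ + 2e⁻ → Fe, so n(e⁻) = 2 × 0.7825 = 1.565 mol
Q = 1.565 × 96485 = 1.510×10^5 C
t = Q / I = 1.510×10^5 / 15.0 = 10070 s = 168 min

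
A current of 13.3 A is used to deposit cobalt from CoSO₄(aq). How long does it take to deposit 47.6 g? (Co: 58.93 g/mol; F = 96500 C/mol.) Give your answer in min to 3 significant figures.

n(Co) = 47.6 / 58.93 = 0.8077 mol
Co²⁺ + 2e⁻ → Co, so n(e⁻) = 2 × 0.8077 = 1.615 mol
Q = 1.615 × 96500 = 1.558×10^5 C
t = Q / I = 1.558×10^5 / 13.3 = 11710 s = 195 min

195 min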